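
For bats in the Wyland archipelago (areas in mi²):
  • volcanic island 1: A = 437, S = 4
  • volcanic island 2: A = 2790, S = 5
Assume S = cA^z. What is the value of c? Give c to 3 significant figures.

z = ln(S₂/S₁) / ln(A₂/A₁) = ln(5/4) / ln(2790/437) = 0.2231 / 1.8539 = 0.1204
c = S₁ / A₁^z = 4 / 437^0.1204 = 4 / 2.079 = 1.924

1.92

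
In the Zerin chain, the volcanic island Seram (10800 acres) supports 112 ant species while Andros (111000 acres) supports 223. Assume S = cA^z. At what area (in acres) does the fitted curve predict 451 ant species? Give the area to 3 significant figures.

1200000 acres

z = ln(223/112) / ln(111000/10800) = 0.6887 / 2.3300 = 0.2956
c = 112 / 10800^0.2956 = 112 / 15.57 = 7.195
A = (451/7.195)^(1/0.2956) ⇒ ln A = ln(62.68)/0.2956 = 14.0001
A = e^14.0001 ≈ 1202755 acres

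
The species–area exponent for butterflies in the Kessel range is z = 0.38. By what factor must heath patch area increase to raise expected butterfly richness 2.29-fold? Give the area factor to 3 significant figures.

(A₂/A₁)^0.38 = 2.29, so A₂/A₁ = 2.29^(1/0.38) = 2.29^2.632
ln(A₂/A₁) = ln 2.29 / 0.38 = 0.8286 / 0.38 = 2.1804
A₂/A₁ = e^2.1804 ≈ 8.85

8.85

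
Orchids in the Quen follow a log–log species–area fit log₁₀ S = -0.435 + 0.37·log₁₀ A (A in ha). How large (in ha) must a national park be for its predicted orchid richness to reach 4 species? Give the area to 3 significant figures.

4 = 0.3673 × A^0.37  ⇒  A^0.37 = 4/0.3673 = 10.89
ln A = ln(10.89) / 0.37 = 2.3879 / 0.37 = 6.4538
A = e^6.4538 ≈ 635.1 ha

635 ha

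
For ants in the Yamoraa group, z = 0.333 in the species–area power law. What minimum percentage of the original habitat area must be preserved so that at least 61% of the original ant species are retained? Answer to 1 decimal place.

22.7%

Need (A_new/A_old)^0.333 = 0.61, so A_new/A_old = 0.61^(1/0.333) = 0.61^3.003
ln(A_new/A_old) = ln 0.61 / 0.333 = -0.4943 / 0.333 = -1.4844
A_new/A_old = e^-1.4844 ≈ 0.2266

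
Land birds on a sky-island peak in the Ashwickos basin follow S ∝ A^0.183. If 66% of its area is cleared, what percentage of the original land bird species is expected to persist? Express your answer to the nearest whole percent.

82%

S_new/S_old = (A_new/A_old)^z = 0.34^0.183
= exp(0.183 × ln 0.34) = exp(0.183 × -1.0788) = exp(-0.1974) ≈ 0.8208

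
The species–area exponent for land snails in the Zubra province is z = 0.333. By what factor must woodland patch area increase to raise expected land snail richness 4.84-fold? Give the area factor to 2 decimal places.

(A₂/A₁)^0.333 = 4.84, so A₂/A₁ = 4.84^(1/0.333) = 4.84^3.003
ln(A₂/A₁) = ln 4.84 / 0.333 = 1.5769 / 0.333 = 4.7355
A₂/A₁ = e^4.7355 ≈ 113.9

113.92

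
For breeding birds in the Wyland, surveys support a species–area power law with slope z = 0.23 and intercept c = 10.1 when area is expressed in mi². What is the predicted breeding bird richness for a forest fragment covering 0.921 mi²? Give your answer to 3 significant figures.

9.91

S = 10.1 × 0.921^0.23
ln S = ln 10.1 + 0.23 × ln 0.921 = 2.3125 + 0.23 × -0.0823 = 2.2936
S = e^2.2936 ≈ 9.911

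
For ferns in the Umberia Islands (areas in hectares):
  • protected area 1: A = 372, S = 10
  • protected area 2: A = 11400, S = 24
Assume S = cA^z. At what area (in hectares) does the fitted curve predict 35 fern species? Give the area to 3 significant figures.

z = ln(24/10) / ln(11400/372) = 0.8755 / 3.4225 = 0.2558
c = 10 / 372^0.2558 = 10 / 4.545 = 2.2
A = (35/2.2)^(1/0.2558) ⇒ ln A = ln(15.91)/0.2558 = 10.8163
A = e^10.8163 ≈ 49828 hectares

49800 hectares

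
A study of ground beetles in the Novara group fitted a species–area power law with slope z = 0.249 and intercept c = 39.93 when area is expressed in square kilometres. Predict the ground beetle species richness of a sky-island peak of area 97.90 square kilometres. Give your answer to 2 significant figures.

S = 39.93 × 97.9^0.249
ln S = ln 39.93 + 0.249 × ln 97.9 = 3.6871 + 0.249 × 4.5839 = 4.8285
S = e^4.8285 ≈ 125

130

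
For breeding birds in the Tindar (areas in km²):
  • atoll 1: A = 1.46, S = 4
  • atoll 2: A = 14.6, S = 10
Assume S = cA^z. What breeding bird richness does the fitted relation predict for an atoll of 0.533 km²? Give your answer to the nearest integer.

3

z = ln(10/4) / ln(14.6/1.46) = 0.9163 / 2.3026 = 0.3979
c = 4 / 1.46^0.3979 = 4 / 1.163 = 3.441
S₃ = 3.441 × 0.533^0.3979 = 3.441 × 0.7785 ≈ 2.679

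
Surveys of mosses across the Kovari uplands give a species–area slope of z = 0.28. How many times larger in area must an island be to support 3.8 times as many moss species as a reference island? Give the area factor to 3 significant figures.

118

(A₂/A₁)^0.28 = 3.8, so A₂/A₁ = 3.8^(1/0.28) = 3.8^3.571
ln(A₂/A₁) = ln 3.8 / 0.28 = 1.3350 / 0.28 = 4.7679
A₂/A₁ = e^4.7679 ≈ 117.7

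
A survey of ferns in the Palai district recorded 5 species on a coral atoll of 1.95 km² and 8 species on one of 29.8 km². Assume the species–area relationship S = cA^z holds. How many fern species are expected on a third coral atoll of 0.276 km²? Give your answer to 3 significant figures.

3.57

z = ln(8/5) / ln(29.8/1.95) = 0.4700 / 2.7267 = 0.1724
c = 5 / 1.95^0.1724 = 5 / 1.122 = 4.456
S₃ = 4.456 × 0.276^0.1724 = 4.456 × 0.801 ≈ 3.569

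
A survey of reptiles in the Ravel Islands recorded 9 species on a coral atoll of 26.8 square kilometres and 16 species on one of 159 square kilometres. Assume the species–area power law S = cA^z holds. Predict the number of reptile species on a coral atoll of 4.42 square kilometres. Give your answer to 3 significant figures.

5.03

z = ln(16/9) / ln(159/26.8) = 0.5754 / 1.7805 = 0.3231
c = 9 / 26.8^0.3231 = 9 / 2.894 = 3.11
S₃ = 3.11 × 4.42^0.3231 = 3.11 × 1.616 ≈ 5.027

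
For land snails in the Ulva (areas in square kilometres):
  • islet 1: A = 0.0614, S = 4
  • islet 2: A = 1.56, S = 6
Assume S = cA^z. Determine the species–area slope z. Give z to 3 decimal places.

Taking logs: ln S = ln c + z ln A, so z = (ln S₂ − ln S₁)/(ln A₂ − ln A₁).
z = ln(6/4) / ln(1.56/0.0614) = ln(1.5) / ln(25.41) = 0.4055 / 3.2350 = 0.1253

0.125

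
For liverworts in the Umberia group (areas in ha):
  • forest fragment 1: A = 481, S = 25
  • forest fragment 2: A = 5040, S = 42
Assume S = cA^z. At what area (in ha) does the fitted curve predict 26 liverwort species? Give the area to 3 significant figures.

z = ln(42/25) / ln(5040/481) = 0.5188 / 2.3493 = 0.2208
c = 25 / 481^0.2208 = 25 / 3.911 = 6.392
A = (26/6.392)^(1/0.2208) ⇒ ln A = ln(4.068)/0.2208 = 6.3535
A = e^6.3535 ≈ 574.5 ha

574 ha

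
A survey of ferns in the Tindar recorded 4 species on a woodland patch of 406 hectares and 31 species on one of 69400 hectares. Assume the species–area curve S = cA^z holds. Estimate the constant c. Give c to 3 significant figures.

z = ln(S₂/S₁) / ln(A₂/A₁) = ln(31/4) / ln(69400/406) = 2.0477 / 5.1413 = 0.3983
c = S₁ / A₁^z = 4 / 406^0.3983 = 4 / 10.94 = 0.3657

0.366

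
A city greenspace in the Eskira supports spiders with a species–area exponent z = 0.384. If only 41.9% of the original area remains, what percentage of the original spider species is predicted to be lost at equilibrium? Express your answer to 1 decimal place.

28.4%

S_new/S_old = (A_new/A_old)^z = 0.419^0.384
= exp(0.384 × ln 0.419) = exp(0.384 × -0.8699) = exp(-0.3340) ≈ 0.716
Fraction lost = 1 − 0.716 = 0.284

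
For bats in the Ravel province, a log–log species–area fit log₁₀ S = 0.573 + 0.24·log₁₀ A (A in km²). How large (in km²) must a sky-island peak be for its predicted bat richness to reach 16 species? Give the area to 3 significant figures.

426 km²

16 = 3.741 × A^0.24  ⇒  A^0.24 = 16/3.741 = 4.277
ln A = ln(4.277) / 0.24 = 1.4532 / 0.24 = 6.0550
A = e^6.0550 ≈ 426.3 km²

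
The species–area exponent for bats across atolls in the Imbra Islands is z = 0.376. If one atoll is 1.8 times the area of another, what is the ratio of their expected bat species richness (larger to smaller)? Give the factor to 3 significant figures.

S₂/S₁ = (A₂/A₁)^z = 1.8^0.376
ln(S₂/S₁) = 0.376 × ln 1.8 = 0.376 × 0.5878 = 0.2210
S₂/S₁ = e^0.2210 ≈ 1.247

1.25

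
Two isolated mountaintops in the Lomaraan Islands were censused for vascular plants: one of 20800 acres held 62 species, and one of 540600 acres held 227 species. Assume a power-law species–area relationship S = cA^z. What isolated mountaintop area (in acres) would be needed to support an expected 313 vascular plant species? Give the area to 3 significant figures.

1210000 acres

z = ln(227/62) / ln(540600/20800) = 1.2978 / 3.2577 = 0.3984
c = 62 / 20800^0.3984 = 62 / 52.51 = 1.181
A = (313/1.181)^(1/0.3984) ⇒ ln A = ln(265.1)/0.3984 = 14.0068
A = e^14.0068 ≈ 1210849 acres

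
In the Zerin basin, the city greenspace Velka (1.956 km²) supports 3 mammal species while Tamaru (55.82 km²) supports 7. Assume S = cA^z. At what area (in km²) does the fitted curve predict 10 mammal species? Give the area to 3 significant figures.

z = ln(7/3) / ln(55.82/1.956) = 0.8473 / 3.3512 = 0.2528
c = 3 / 1.956^0.2528 = 3 / 1.185 = 2.532
A = (10/2.532)^(1/0.2528) ⇒ ln A = ln(3.95)/0.2528 = 5.4329
A = e^5.4329 ≈ 228.8 km²

229 km²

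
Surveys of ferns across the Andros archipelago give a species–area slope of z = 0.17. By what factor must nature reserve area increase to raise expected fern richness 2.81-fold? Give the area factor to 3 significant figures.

(A₂/A₁)^0.17 = 2.81, so A₂/A₁ = 2.81^(1/0.17) = 2.81^5.882
ln(A₂/A₁) = ln 2.81 / 0.17 = 1.0332 / 0.17 = 6.0776
A₂/A₁ = e^6.0776 ≈ 436

436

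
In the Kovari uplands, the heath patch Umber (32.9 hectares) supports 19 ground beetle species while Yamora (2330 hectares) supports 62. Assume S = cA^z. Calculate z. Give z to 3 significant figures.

0.278

Taking logs: ln S = ln c + z ln A, so z = (ln S₂ − ln S₁)/(ln A₂ − ln A₁).
z = ln(62/19) / ln(2330/32.9) = ln(3.263) / ln(70.82) = 1.1827 / 4.2602 = 0.2776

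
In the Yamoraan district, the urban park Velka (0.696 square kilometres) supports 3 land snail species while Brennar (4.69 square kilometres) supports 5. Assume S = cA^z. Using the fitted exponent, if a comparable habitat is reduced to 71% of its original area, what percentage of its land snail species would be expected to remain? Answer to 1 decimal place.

91.2%

z = ln(5/3) / ln(4.69/0.696) = 0.5108 / 1.9078 = 0.2678
S_new/S_old = (A_new/A_old)^z = 0.71^0.2678 = exp(0.2678 × -0.3425) = 0.9124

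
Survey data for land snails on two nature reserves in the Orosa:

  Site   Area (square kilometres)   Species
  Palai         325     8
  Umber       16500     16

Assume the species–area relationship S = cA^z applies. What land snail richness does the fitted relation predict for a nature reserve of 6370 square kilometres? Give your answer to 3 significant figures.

z = ln(16/8) / ln(16500/325) = 0.6931 / 3.9273 = 0.1765
c = 8 / 325^0.1765 = 8 / 2.775 = 2.882
S₃ = 2.882 × 6370^0.1765 = 2.882 × 4.693 ≈ 13.53

13.5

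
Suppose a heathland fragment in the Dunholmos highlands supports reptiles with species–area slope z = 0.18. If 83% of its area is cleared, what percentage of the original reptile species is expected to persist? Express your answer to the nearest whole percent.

S_new/S_old = (A_new/A_old)^z = 0.17^0.18
= exp(0.18 × ln 0.17) = exp(0.18 × -1.7720) = exp(-0.3190) ≈ 0.7269

73%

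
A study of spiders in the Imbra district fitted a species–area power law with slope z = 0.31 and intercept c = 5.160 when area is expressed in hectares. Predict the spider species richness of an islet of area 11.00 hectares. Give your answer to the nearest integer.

11 species

S = 5.16 × 11^0.31
ln S = ln 5.16 + 0.31 × ln 11 = 1.6409 + 0.31 × 2.3979 = 2.3843
S = e^2.3843 ≈ 10.85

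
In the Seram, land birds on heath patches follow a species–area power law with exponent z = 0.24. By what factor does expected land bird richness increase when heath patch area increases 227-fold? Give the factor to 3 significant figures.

3.68

S₂/S₁ = (A₂/A₁)^z = 227^0.24
ln(S₂/S₁) = 0.24 × ln 227 = 0.24 × 5.4250 = 1.3020
S₂/S₁ = e^1.3020 ≈ 3.677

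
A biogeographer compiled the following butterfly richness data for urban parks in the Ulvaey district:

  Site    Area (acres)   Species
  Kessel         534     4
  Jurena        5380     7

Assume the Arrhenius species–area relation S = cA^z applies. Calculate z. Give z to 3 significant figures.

Taking logs: ln S = ln c + z ln A, so z = (ln S₂ − ln S₁)/(ln A₂ − ln A₁).
z = ln(7/4) / ln(5380/534) = ln(1.75) / ln(10.07) = 0.5596 / 2.3100 = 0.2423

0.242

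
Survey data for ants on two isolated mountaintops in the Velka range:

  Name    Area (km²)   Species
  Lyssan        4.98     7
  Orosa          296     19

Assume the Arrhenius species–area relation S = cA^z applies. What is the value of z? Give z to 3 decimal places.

Taking logs: ln S = ln c + z ln A, so z = (ln S₂ − ln S₁)/(ln A₂ − ln A₁).
z = ln(19/7) / ln(296/4.98) = ln(2.714) / ln(59.44) = 0.9985 / 4.0849 = 0.2444

0.244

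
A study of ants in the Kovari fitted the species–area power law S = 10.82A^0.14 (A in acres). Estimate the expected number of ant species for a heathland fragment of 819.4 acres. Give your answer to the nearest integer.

S = 10.82 × 819.4^0.14
ln S = ln 10.82 + 0.14 × ln 819.4 = 2.3814 + 0.14 × 6.7086 = 3.3206
S = e^3.3206 ≈ 27.68

28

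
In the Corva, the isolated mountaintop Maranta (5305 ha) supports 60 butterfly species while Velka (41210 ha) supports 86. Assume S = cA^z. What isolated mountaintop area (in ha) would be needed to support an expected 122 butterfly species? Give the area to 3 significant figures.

z = ln(86/60) / ln(41210/5305) = 0.3600 / 2.0500 = 0.1756
c = 60 / 5305^0.1756 = 60 / 4.509 = 13.31
A = (122/13.31)^(1/0.1756) ⇒ ln A = ln(9.168)/0.1756 = 12.6176
A = e^12.6176 ≈ 301839 ha

302000 ha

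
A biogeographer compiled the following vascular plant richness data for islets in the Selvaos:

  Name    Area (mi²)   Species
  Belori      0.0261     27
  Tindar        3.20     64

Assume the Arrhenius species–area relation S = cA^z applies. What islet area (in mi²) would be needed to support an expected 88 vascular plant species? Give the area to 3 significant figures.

z = ln(64/27) / ln(3.2/0.0261) = 0.8630 / 4.8090 = 0.1795
c = 27 / 0.0261^0.1795 = 27 / 0.5198 = 51.94
A = (88/51.94)^(1/0.1795) ⇒ ln A = ln(1.694)/0.1795 = 2.9376
A = e^2.9376 ≈ 18.87 mi²

18.9 mi²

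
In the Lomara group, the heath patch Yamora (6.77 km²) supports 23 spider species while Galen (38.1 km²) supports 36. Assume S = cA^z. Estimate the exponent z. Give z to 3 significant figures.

0.259

Taking logs: ln S = ln c + z ln A, so z = (ln S₂ − ln S₁)/(ln A₂ − ln A₁).
z = ln(36/23) / ln(38.1/6.77) = ln(1.565) / ln(5.628) = 0.4480 / 1.7277 = 0.2593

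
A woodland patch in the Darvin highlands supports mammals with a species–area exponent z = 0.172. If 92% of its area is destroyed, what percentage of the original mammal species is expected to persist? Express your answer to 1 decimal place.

S_new/S_old = (A_new/A_old)^z = 0.08^0.172
= exp(0.172 × ln 0.08) = exp(0.172 × -2.5257) = exp(-0.4344) ≈ 0.6476

64.8%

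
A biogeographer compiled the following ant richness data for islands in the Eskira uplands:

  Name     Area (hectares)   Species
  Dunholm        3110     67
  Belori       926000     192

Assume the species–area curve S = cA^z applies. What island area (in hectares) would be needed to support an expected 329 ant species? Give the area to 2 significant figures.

17000000 hectares

z = ln(192/67) / ln(926000/3110) = 1.0528 / 5.6963 = 0.1848
c = 67 / 3110^0.1848 = 67 / 4.421 = 15.15
A = (329/15.15)^(1/0.1848) ⇒ ln A = ln(21.71)/0.1848 = 16.6526
A = e^16.6526 ≈ 17065221 hectares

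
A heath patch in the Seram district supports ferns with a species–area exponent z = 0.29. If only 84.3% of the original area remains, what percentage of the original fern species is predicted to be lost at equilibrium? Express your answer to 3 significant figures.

4.83%

S_new/S_old = (A_new/A_old)^z = 0.843^0.29
= exp(0.29 × ln 0.843) = exp(0.29 × -0.1708) = exp(-0.0495) ≈ 0.9517
Fraction lost = 1 − 0.9517 = 0.04832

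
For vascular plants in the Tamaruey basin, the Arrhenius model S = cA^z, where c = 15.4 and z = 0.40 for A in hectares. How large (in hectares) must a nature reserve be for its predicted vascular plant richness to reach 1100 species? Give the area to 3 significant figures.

43100 hectares

1100 = 15.4 × A^0.4  ⇒  A^0.4 = 1100/15.4 = 71.43
ln A = ln(71.43) / 0.4 = 4.2687 / 0.4 = 10.6717
A = e^10.6717 ≈ 43120 hectares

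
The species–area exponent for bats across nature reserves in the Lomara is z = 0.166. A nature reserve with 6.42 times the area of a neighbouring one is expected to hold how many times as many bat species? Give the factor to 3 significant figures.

1.36

S₂/S₁ = (A₂/A₁)^z = 6.42^0.166
ln(S₂/S₁) = 0.166 × ln 6.42 = 0.166 × 1.8594 = 0.3087
S₂/S₁ = e^0.3087 ≈ 1.362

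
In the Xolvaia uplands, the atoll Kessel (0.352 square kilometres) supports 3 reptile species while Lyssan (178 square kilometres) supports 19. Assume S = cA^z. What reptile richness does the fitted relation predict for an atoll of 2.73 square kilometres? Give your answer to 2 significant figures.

5.5

z = ln(19/3) / ln(178/0.352) = 1.8458 / 6.2259 = 0.2965
c = 3 / 0.352^0.2965 = 3 / 0.7338 = 4.088
S₃ = 4.088 × 2.73^0.2965 = 4.088 × 1.347 ≈ 5.506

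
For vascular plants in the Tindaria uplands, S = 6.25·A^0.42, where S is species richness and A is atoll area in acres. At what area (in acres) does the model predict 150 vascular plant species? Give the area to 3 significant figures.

150 = 6.25 × A^0.42  ⇒  A^0.42 = 150/6.25 = 24
ln A = ln(24) / 0.42 = 3.1781 / 0.42 = 7.5668
A = e^7.5668 ≈ 1933 acres

1930 acres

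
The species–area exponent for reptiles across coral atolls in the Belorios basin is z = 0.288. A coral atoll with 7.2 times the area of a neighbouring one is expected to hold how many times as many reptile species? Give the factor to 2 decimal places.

S₂/S₁ = (A₂/A₁)^z = 7.2^0.288
ln(S₂/S₁) = 0.288 × ln 7.2 = 0.288 × 1.9741 = 0.5685
S₂/S₁ = e^0.5685 ≈ 1.766

1.77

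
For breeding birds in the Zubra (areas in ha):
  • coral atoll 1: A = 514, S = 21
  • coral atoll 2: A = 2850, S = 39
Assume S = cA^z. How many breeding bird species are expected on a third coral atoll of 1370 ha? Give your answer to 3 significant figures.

z = ln(39/21) / ln(2850/514) = 0.6190 / 1.7129 = 0.3614
c = 21 / 514^0.3614 = 21 / 9.545 = 2.2
S₃ = 2.2 × 1370^0.3614 = 2.2 × 13.6 ≈ 29.93

29.9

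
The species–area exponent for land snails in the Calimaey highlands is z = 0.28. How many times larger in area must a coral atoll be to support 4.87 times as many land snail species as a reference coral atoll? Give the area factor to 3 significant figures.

285

(A₂/A₁)^0.28 = 4.87, so A₂/A₁ = 4.87^(1/0.28) = 4.87^3.571
ln(A₂/A₁) = ln 4.87 / 0.28 = 1.5831 / 0.28 = 5.6539
A₂/A₁ = e^5.6539 ≈ 285.4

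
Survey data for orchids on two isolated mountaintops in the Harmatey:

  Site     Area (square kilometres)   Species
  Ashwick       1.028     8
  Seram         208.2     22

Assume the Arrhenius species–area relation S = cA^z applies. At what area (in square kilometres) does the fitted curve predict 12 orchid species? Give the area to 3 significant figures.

8.64 square kilometres

z = ln(22/8) / ln(208.2/1.028) = 1.0116 / 5.3109 = 0.1905
c = 8 / 1.028^0.1905 = 8 / 1.005 = 7.958
A = (12/7.958)^(1/0.1905) ⇒ ln A = ln(1.508)/0.1905 = 2.1563
A = e^2.1563 ≈ 8.639 square kilometres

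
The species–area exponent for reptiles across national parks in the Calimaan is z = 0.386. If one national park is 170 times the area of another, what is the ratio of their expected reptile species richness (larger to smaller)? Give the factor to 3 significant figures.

7.26

S₂/S₁ = (A₂/A₁)^z = 170^0.386
ln(S₂/S₁) = 0.386 × ln 170 = 0.386 × 5.1358 = 1.9824
S₂/S₁ = e^1.9824 ≈ 7.26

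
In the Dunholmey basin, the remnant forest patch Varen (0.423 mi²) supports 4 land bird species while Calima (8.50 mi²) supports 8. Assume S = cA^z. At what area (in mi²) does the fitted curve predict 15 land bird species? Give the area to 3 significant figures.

z = ln(8/4) / ln(8.5/0.423) = 0.6931 / 3.0004 = 0.2310
c = 4 / 0.423^0.2310 = 4 / 0.8197 = 4.88
A = (15/4.88)^(1/0.2310) ⇒ ln A = ln(3.074)/0.2310 = 4.8611
A = e^4.8611 ≈ 129.2 mi²

129 mi²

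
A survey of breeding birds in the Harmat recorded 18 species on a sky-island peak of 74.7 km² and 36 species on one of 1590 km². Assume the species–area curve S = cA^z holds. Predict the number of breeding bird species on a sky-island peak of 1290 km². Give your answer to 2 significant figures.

34

z = ln(36/18) / ln(1590/74.7) = 0.6931 / 3.0580 = 0.2267
c = 18 / 74.7^0.2267 = 18 / 2.658 = 6.771
S₃ = 6.771 × 1290^0.2267 = 6.771 × 5.071 ≈ 34.33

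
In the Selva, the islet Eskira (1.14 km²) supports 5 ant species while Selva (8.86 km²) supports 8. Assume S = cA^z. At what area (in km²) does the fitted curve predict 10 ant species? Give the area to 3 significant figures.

z = ln(8/5) / ln(8.86/1.14) = 0.4700 / 2.0505 = 0.2292
c = 5 / 1.14^0.2292 = 5 / 1.03 = 4.852
A = (10/4.852)^(1/0.2292) ⇒ ln A = ln(2.061)/0.2292 = 3.1551
A = e^3.1551 ≈ 23.45 km²

23.5 km²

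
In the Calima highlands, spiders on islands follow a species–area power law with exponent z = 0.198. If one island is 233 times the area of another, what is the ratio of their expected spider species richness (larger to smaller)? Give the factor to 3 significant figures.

2.94

S₂/S₁ = (A₂/A₁)^z = 233^0.198
ln(S₂/S₁) = 0.198 × ln 233 = 0.198 × 5.4510 = 1.0793
S₂/S₁ = e^1.0793 ≈ 2.943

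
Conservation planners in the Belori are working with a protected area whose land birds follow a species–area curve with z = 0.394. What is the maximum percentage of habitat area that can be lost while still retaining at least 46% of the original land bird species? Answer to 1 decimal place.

86.1%

Need (A_new/A_old)^0.394 = 0.46, so A_new/A_old = 0.46^(1/0.394) = 0.46^2.538
ln(A_new/A_old) = ln 0.46 / 0.394 = -0.7765 / 0.394 = -1.9709
A_new/A_old = e^-1.9709 ≈ 0.1393
Fraction that can be lost = 1 − 0.1393 = 0.8607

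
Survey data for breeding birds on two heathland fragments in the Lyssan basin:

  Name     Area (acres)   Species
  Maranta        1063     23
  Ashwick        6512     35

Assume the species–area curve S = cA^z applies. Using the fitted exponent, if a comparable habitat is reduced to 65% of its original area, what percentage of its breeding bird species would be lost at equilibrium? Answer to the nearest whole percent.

9%

z = ln(35/23) / ln(6512/1063) = 0.4199 / 1.8126 = 0.2316
S_new/S_old = (A_new/A_old)^z = 0.65^0.2316 = exp(0.2316 × -0.4308) = 0.905
Fraction lost = 1 − 0.905 = 0.09497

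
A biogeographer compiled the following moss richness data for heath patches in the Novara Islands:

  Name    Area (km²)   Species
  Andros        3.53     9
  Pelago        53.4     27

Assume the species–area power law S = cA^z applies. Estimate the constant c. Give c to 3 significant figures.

z = ln(S₂/S₁) / ln(A₂/A₁) = ln(27/9) / ln(53.4/3.53) = 1.0986 / 2.7165 = 0.4044
c = S₁ / A₁^z = 9 / 3.53^0.4044 = 9 / 1.665 = 5.404

5.40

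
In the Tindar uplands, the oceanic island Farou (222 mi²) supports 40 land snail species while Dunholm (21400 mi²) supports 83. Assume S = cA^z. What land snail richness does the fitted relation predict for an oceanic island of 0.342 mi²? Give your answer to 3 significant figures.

14.2

z = ln(83/40) / ln(21400/222) = 0.7300 / 4.5685 = 0.1598
c = 40 / 222^0.1598 = 40 / 2.371 = 16.87
S₃ = 16.87 × 0.342^0.1598 = 16.87 × 0.8425 ≈ 14.21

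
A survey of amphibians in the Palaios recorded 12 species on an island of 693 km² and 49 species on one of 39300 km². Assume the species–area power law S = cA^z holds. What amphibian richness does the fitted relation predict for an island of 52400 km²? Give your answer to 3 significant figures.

54.2

z = ln(49/12) / ln(39300/693) = 1.4069 / 4.0379 = 0.3484
c = 12 / 693^0.3484 = 12 / 9.767 = 1.229
S₃ = 1.229 × 52400^0.3484 = 1.229 × 44.09 ≈ 54.17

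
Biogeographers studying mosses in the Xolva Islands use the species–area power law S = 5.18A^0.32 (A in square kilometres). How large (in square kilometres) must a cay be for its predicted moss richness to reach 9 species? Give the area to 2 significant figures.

9 = 5.18 × A^0.32  ⇒  A^0.32 = 9/5.18 = 1.737
ln A = ln(1.737) / 0.32 = 0.5524 / 0.32 = 1.7263
A = e^1.7263 ≈ 5.62 square kilometres

5.6 square kilometres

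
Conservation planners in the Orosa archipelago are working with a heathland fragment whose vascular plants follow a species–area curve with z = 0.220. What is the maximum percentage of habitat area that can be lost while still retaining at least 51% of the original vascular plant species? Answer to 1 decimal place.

Need (A_new/A_old)^0.22 = 0.51, so A_new/A_old = 0.51^(1/0.22) = 0.51^4.545
ln(A_new/A_old) = ln 0.51 / 0.22 = -0.6733 / 0.22 = -3.0607
A_new/A_old = e^-3.0607 ≈ 0.04686
Fraction that can be lost = 1 − 0.04686 = 0.9531

95.3%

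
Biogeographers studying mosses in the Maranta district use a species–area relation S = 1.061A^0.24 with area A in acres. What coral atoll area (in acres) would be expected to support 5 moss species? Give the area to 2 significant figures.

640 acres

5 = 1.061 × A^0.24  ⇒  A^0.24 = 5/1.061 = 4.713
ln A = ln(4.713) / 0.24 = 1.5502 / 0.24 = 6.4593
A = e^6.4593 ≈ 638.6 acres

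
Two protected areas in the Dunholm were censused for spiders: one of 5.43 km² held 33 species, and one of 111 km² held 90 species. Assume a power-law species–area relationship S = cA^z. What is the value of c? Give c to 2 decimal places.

18.80

z = ln(S₂/S₁) / ln(A₂/A₁) = ln(90/33) / ln(111/5.43) = 1.0033 / 3.0176 = 0.3325
c = S₁ / A₁^z = 33 / 5.43^0.3325 = 33 / 1.755 = 18.8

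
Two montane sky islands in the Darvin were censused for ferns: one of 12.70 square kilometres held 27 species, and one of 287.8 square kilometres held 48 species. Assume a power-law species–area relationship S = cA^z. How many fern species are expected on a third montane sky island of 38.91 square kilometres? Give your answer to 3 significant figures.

z = ln(48/27) / ln(287.8/12.7) = 0.5754 / 3.1207 = 0.1844
c = 27 / 12.7^0.1844 = 27 / 1.598 = 16.9
S₃ = 16.9 × 38.91^0.1844 = 16.9 × 1.964 ≈ 33.19

33.2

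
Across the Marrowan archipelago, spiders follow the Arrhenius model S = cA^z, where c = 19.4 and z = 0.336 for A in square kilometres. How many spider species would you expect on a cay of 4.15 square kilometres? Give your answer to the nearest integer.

S = 19.4 × 4.15^0.336
ln S = ln 19.4 + 0.336 × ln 4.15 = 2.9653 + 0.336 × 1.4231 = 3.4434
S = e^3.4434 ≈ 31.29

31 species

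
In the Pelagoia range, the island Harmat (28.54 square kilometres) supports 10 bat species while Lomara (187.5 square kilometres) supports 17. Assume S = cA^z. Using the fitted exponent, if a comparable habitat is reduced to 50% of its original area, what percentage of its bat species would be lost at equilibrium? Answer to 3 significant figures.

17.7%

z = ln(17/10) / ln(187.5/28.54) = 0.5306 / 1.8825 = 0.2819
S_new/S_old = (A_new/A_old)^z = 0.5^0.2819 = exp(0.2819 × -0.6931) = 0.8225
Fraction lost = 1 − 0.8225 = 0.1775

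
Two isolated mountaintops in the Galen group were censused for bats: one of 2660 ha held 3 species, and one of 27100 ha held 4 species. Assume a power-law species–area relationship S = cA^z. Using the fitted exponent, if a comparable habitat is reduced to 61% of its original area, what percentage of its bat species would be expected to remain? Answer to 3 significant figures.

z = ln(4/3) / ln(27100/2660) = 0.2877 / 2.3212 = 0.1239
S_new/S_old = (A_new/A_old)^z = 0.61^0.1239 = exp(0.1239 × -0.4943) = 0.9406

94.1%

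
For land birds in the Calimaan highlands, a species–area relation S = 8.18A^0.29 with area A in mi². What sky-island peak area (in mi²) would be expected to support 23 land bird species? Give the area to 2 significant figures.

35 mi²

23 = 8.18 × A^0.29  ⇒  A^0.29 = 23/8.18 = 2.812
ln A = ln(2.812) / 0.29 = 1.0338 / 0.29 = 3.5648
A = e^3.5648 ≈ 35.33 mi²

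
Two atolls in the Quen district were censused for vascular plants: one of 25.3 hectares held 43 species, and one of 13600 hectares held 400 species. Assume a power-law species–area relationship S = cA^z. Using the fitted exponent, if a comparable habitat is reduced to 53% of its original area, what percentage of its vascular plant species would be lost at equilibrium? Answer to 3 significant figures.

z = ln(400/43) / ln(13600/25.3) = 2.2303 / 6.2870 = 0.3547
S_new/S_old = (A_new/A_old)^z = 0.53^0.3547 = exp(0.3547 × -0.6349) = 0.7983
Fraction lost = 1 − 0.7983 = 0.2017

20.2%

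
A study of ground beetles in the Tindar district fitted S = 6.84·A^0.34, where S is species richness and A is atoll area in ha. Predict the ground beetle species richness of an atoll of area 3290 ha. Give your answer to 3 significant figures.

107

S = 6.84 × 3290^0.34
ln S = ln 6.84 + 0.34 × ln 3290 = 1.9228 + 0.34 × 8.0986 = 4.6763
S = e^4.6763 ≈ 107.4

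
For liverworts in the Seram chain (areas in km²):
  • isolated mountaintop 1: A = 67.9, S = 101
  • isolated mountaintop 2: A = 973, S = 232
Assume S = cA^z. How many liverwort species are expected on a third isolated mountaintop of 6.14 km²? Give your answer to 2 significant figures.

z = ln(232/101) / ln(973/67.9) = 0.8316 / 2.6623 = 0.3124
c = 101 / 67.9^0.3124 = 101 / 3.734 = 27.05
S₃ = 27.05 × 6.14^0.3124 = 27.05 × 1.763 ≈ 47.68

48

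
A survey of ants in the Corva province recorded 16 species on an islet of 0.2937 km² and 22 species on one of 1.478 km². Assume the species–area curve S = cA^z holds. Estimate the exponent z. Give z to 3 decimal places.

0.197

Taking logs: ln S = ln c + z ln A, so z = (ln S₂ − ln S₁)/(ln A₂ − ln A₁).
z = ln(22/16) / ln(1.478/0.2937) = ln(1.375) / ln(5.032) = 0.3185 / 1.6159 = 0.1971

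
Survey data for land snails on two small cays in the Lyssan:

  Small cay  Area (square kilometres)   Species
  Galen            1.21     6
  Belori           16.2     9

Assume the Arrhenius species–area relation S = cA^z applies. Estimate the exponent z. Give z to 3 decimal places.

0.156

Taking logs: ln S = ln c + z ln A, so z = (ln S₂ − ln S₁)/(ln A₂ − ln A₁).
z = ln(9/6) / ln(16.2/1.21) = ln(1.5) / ln(13.39) = 0.4055 / 2.5944 = 0.1563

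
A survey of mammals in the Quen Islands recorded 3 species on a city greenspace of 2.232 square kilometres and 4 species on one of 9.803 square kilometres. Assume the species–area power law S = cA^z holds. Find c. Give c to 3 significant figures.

z = ln(S₂/S₁) / ln(A₂/A₁) = ln(4/3) / ln(9.803/2.232) = 0.2877 / 1.4798 = 0.1944
c = S₁ / A₁^z = 3 / 2.232^0.1944 = 3 / 1.169 = 2.566

2.57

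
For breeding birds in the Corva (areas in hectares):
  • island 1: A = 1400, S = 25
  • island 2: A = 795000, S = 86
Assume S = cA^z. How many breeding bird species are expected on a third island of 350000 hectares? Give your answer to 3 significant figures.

z = ln(86/25) / ln(795000/1400) = 1.2355 / 6.3419 = 0.1948
c = 25 / 1400^0.1948 = 25 / 4.101 = 6.096
S₃ = 6.096 × 350000^0.1948 = 6.096 × 12.02 ≈ 73.3

73.3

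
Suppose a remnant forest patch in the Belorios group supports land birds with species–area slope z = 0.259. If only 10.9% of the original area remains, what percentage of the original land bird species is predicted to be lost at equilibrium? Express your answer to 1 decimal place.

43.7%

S_new/S_old = (A_new/A_old)^z = 0.109^0.259
= exp(0.259 × ln 0.109) = exp(0.259 × -2.2164) = exp(-0.5740) ≈ 0.5632
Fraction lost = 1 − 0.5632 = 0.4368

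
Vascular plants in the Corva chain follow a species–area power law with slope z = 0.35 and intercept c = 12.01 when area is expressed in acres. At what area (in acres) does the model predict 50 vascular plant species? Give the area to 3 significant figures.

50 = 12.01 × A^0.35  ⇒  A^0.35 = 50/12.01 = 4.163
ln A = ln(4.163) / 0.35 = 1.4263 / 0.35 = 4.0751
A = e^4.0751 ≈ 58.86 acres

58.9 acres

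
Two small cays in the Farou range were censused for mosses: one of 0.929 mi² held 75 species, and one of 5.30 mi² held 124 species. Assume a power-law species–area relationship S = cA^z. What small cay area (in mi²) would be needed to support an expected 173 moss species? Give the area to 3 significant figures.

16.8 mi²

z = ln(124/75) / ln(5.3/0.929) = 0.5028 / 1.7414 = 0.2887
c = 75 / 0.929^0.2887 = 75 / 0.979 = 76.61
A = (173/76.61)^(1/0.2887) ⇒ ln A = ln(2.258)/0.2887 = 2.8210
A = e^2.8210 ≈ 16.79 mi²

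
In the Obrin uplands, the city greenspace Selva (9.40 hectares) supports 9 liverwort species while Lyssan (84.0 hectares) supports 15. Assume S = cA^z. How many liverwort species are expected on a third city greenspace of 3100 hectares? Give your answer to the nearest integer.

z = ln(15/9) / ln(84/9.4) = 0.5108 / 2.1901 = 0.2332
c = 9 / 9.4^0.2332 = 9 / 1.686 = 5.337
S₃ = 5.337 × 3100^0.2332 = 5.337 × 6.521 ≈ 34.8

35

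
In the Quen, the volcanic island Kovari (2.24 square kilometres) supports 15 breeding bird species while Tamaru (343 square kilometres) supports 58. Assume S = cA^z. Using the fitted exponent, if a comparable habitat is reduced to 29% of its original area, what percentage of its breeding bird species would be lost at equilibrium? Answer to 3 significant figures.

28.3%

z = ln(58/15) / ln(343/2.24) = 1.3524 / 5.0313 = 0.2688
S_new/S_old = (A_new/A_old)^z = 0.29^0.2688 = exp(0.2688 × -1.2379) = 0.717
Fraction lost = 1 − 0.717 = 0.283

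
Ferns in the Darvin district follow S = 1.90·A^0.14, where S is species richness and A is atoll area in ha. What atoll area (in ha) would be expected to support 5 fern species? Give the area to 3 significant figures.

1000 ha

5 = 1.9 × A^0.14  ⇒  A^0.14 = 5/1.9 = 2.632
ln A = ln(2.632) / 0.14 = 0.9676 / 0.14 = 6.9113
A = e^6.9113 ≈ 1004 ha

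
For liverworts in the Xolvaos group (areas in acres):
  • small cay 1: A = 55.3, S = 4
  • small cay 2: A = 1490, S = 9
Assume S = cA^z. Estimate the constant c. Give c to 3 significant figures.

1.49

z = ln(S₂/S₁) / ln(A₂/A₁) = ln(9/4) / ln(1490/55.3) = 0.8109 / 3.2938 = 0.2462
c = S₁ / A₁^z = 4 / 55.3^0.2462 = 4 / 2.686 = 1.489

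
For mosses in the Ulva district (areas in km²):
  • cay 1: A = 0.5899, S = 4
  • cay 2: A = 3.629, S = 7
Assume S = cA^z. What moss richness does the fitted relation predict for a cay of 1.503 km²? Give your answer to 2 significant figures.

5.3

z = ln(7/4) / ln(3.629/0.5899) = 0.5596 / 1.8168 = 0.3080
c = 4 / 0.5899^0.3080 = 4 / 0.8499 = 4.706
S₃ = 4.706 × 1.503^0.3080 = 4.706 × 1.134 ≈ 5.336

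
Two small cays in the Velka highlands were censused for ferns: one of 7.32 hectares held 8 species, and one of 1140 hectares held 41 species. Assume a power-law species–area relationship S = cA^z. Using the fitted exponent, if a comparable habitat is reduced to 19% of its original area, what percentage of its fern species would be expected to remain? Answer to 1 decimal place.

z = ln(41/8) / ln(1140/7.32) = 1.6341 / 5.0482 = 0.3237
S_new/S_old = (A_new/A_old)^z = 0.19^0.3237 = exp(0.3237 × -1.6607) = 0.5842

58.4%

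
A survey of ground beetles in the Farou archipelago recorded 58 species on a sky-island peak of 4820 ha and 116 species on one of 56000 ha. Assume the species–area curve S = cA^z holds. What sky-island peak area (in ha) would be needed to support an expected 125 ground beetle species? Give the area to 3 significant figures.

z = ln(116/58) / ln(56000/4820) = 0.6931 / 2.4526 = 0.2826
c = 58 / 4820^0.2826 = 58 / 10.99 = 5.279
A = (125/5.279)^(1/0.2826) ⇒ ln A = ln(23.68)/0.2826 = 11.1975
A = e^11.1975 ≈ 72948 ha

72900 ha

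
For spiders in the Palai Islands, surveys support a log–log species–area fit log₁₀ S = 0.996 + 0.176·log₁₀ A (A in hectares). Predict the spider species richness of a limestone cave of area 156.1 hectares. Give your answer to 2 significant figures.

24

S = 9.908 × 156.1^0.176
ln S = ln 9.908 + 0.176 × ln 156.1 = 2.2934 + 0.176 × 5.0505 = 3.1823
S = e^3.1823 ≈ 24.1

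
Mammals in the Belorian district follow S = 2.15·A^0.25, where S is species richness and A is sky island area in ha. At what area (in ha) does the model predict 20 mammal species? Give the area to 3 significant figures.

7490 ha

20 = 2.15 × A^0.25  ⇒  A^0.25 = 20/2.15 = 9.302
ln A = ln(9.302) / 0.25 = 2.2303 / 0.25 = 8.9211
A = e^8.9211 ≈ 7488 ha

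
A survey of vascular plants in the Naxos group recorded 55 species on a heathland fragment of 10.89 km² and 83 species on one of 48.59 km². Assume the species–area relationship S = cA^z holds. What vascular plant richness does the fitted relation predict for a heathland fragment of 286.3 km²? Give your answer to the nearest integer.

z = ln(83/55) / ln(48.59/10.89) = 0.4115 / 1.4956 = 0.2752
c = 55 / 10.89^0.2752 = 55 / 1.929 = 28.51
S₃ = 28.51 × 286.3^0.2752 = 28.51 × 4.742 ≈ 135.2

135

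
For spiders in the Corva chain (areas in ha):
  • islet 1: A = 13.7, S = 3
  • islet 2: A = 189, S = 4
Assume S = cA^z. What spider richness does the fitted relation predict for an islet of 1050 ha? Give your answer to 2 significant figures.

4.8

z = ln(4/3) / ln(189/13.7) = 0.2877 / 2.6244 = 0.1096
c = 3 / 13.7^0.1096 = 3 / 1.332 = 2.252
S₃ = 2.252 × 1050^0.1096 = 2.252 × 2.144 ≈ 4.827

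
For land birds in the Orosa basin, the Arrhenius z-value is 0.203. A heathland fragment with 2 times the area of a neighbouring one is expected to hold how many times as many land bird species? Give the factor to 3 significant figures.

1.15

S₂/S₁ = (A₂/A₁)^z = 2^0.203
ln(S₂/S₁) = 0.203 × ln 2 = 0.203 × 0.6931 = 0.1407
S₂/S₁ = e^0.1407 ≈ 1.151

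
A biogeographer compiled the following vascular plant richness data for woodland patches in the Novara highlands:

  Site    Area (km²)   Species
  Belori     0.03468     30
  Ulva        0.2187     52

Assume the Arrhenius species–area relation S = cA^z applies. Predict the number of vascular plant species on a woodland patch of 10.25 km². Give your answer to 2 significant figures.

160

z = ln(52/30) / ln(0.2187/0.03468) = 0.5500 / 1.8415 = 0.2987
c = 30 / 0.03468^0.2987 = 30 / 0.3664 = 81.88
S₃ = 81.88 × 10.25^0.2987 = 81.88 × 2.004 ≈ 164.1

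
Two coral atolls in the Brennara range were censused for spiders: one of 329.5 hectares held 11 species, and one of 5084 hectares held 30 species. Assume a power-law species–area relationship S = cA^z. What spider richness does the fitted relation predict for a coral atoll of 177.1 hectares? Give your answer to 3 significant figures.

z = ln(30/11) / ln(5084/329.5) = 1.0033 / 2.7363 = 0.3667
c = 11 / 329.5^0.3667 = 11 / 8.379 = 1.313
S₃ = 1.313 × 177.1^0.3667 = 1.313 × 6.673 ≈ 8.76

8.76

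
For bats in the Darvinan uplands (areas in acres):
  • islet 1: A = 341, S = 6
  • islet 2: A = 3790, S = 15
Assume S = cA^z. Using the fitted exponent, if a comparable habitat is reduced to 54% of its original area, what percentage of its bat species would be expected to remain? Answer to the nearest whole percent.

z = ln(15/6) / ln(3790/341) = 0.9163 / 2.4082 = 0.3805
S_new/S_old = (A_new/A_old)^z = 0.54^0.3805 = exp(0.3805 × -0.6162) = 0.791

79%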